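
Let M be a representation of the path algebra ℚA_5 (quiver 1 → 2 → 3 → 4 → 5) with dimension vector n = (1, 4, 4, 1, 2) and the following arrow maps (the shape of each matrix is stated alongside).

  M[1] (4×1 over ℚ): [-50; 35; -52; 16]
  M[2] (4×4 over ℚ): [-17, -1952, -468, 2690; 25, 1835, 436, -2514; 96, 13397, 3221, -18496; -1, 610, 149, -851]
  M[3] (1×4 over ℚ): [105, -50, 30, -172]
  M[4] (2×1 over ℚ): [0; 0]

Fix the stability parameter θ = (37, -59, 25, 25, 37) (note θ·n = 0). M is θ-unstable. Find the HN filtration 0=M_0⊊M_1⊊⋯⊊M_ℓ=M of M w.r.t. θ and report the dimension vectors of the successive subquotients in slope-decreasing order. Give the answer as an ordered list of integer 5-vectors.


Interval decomposition of M: I[1,4], I[2,3]^3, I[5,5]^2.
HN type (ℓ=4): μ^(1)=37; μ^(2)=25; μ^(3)=-11; μ^(4)=-59

((0, 0, 0, 0, 2); (0, 0, 4, 1, 0); (1, 1, 0, 0, 0); (0, 3, 0, 0, 0))


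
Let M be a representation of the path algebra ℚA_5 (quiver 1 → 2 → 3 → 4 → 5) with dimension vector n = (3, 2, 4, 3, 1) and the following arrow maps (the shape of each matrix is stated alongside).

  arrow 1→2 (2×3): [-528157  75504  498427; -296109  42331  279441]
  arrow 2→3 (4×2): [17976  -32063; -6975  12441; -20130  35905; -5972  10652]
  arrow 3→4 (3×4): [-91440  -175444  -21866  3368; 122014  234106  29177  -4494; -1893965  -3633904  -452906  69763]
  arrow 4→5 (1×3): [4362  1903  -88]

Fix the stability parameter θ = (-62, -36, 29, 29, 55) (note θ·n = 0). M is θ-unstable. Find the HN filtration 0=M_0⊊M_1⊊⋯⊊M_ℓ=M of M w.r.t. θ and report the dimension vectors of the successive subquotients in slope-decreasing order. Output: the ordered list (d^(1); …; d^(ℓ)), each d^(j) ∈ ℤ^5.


Interval decomposition of M: I[1,1], I[1,3], I[1,5], I[3,3], I[3,4], I[4,4].
HN type (ℓ=4): μ^(1)=55; μ^(2)=29; μ^(3)=-36; μ^(4)=-62

((0, 0, 0, 0, 1); (0, 0, 4, 3, 0); (0, 2, 0, 0, 0); (3, 0, 0, 0, 0))


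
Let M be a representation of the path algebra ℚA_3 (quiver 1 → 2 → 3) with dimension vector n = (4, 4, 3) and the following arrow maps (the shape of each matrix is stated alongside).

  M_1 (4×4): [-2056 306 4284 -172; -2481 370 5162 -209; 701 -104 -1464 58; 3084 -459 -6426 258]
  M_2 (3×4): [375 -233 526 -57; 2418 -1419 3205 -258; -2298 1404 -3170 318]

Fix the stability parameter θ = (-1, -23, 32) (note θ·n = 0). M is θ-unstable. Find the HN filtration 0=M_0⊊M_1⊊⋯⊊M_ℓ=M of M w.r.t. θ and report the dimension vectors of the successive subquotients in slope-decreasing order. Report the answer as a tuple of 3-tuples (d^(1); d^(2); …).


Interval decomposition of M: I[1,1], I[1,2], I[1,3]^2, I[2,2], I[3,3].
HN type (ℓ=4): μ^(1)=32; μ^(2)=-1; μ^(3)=-12; μ^(4)=-23

((0, 0, 3); (1, 0, 0); (3, 3, 0); (0, 1, 0))


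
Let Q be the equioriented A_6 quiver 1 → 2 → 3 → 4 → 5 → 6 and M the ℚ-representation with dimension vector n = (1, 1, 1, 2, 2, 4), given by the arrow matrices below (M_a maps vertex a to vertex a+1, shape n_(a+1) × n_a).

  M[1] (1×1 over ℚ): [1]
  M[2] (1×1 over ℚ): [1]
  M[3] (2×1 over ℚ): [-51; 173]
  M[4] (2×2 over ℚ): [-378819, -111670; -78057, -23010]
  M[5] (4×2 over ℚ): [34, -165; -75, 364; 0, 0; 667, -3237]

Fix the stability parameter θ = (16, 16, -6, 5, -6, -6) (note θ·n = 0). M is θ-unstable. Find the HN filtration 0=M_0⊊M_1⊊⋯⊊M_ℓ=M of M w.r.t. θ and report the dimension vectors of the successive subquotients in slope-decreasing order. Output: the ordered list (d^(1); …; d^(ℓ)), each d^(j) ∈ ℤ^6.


Barcode: M ≅ I[1,6], I[4,4], I[5,6], I[6,6]^2. HN layers by μ_θ (3 steps, strictly decreasing):
  μ^(1)=5; μ^(2)=19/6; μ^(3)=-6

((0, 0, 0, 1, 0, 0); (1, 1, 1, 1, 1, 1); (0, 0, 0, 0, 1, 3))


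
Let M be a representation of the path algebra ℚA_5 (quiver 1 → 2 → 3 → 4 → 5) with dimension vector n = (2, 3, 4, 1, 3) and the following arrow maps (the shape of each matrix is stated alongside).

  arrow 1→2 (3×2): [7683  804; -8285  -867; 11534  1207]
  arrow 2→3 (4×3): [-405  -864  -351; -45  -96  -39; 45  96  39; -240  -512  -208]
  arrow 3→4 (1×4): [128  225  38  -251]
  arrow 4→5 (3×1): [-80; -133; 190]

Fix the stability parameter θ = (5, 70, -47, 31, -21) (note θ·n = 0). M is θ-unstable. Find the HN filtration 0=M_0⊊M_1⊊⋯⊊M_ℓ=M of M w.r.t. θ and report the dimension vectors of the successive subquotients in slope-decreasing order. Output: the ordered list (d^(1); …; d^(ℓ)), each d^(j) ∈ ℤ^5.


Interval decomposition of M: I[1,2], I[1,5], I[2,2], I[3,3]^3, I[5,5]^2.
HN type (ℓ=5): μ^(1)=70; μ^(2)=33/4; μ^(3)=5; μ^(4)=-21; μ^(5)=-47

((0, 2, 0, 0, 0); (0, 1, 1, 1, 1); (2, 0, 0, 0, 0); (0, 0, 0, 0, 2); (0, 0, 3, 0, 0))


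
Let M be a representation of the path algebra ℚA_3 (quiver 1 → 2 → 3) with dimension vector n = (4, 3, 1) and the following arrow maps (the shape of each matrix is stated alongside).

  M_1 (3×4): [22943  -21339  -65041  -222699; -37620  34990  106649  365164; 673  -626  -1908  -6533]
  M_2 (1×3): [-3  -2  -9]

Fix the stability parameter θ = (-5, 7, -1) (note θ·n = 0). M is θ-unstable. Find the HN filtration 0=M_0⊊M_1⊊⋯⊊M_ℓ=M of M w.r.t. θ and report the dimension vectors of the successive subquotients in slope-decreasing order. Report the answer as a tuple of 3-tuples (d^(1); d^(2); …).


Via rank(M_{q-1}∘⋯∘M_p): M ≅ I[1,1], I[1,2]^2, I[1,3].
μ_θ-semistable layers: μ^(1)=7; μ^(2)=3; μ^(3)=-5

((0, 2, 0); (0, 1, 1); (4, 0, 0))


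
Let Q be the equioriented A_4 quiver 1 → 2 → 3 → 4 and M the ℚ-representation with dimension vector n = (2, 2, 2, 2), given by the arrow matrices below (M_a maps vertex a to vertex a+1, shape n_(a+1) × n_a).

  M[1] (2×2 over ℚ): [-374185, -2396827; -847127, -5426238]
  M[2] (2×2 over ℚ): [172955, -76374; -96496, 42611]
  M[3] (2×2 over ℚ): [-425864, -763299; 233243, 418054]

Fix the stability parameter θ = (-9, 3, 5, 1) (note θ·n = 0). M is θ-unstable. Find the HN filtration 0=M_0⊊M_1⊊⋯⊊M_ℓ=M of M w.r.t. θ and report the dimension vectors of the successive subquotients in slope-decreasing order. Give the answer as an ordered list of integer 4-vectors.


Barcode: M ≅ I[1,4]^2. HN layers by μ_θ (2 steps, strictly decreasing):
  μ^(1)=3; μ^(2)=-9

((0, 2, 2, 2); (2, 0, 0, 0))


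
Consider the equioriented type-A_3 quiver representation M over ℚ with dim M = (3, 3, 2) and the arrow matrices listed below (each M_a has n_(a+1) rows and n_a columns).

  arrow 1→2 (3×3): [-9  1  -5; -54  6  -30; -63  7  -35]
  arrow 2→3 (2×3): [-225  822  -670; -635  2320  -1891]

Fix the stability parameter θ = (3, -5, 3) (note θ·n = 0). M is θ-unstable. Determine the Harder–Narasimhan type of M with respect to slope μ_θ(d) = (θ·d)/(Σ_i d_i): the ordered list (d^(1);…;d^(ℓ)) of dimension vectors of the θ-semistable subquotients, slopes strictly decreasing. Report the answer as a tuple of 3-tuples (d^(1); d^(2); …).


Barcode: M ≅ I[1,1]^2, I[1,3], I[2,2], I[2,3]. HN layers by μ_θ (3 steps, strictly decreasing):
  μ^(1)=3; μ^(2)=-1; μ^(3)=-5

((2, 0, 2); (1, 1, 0); (0, 2, 0))


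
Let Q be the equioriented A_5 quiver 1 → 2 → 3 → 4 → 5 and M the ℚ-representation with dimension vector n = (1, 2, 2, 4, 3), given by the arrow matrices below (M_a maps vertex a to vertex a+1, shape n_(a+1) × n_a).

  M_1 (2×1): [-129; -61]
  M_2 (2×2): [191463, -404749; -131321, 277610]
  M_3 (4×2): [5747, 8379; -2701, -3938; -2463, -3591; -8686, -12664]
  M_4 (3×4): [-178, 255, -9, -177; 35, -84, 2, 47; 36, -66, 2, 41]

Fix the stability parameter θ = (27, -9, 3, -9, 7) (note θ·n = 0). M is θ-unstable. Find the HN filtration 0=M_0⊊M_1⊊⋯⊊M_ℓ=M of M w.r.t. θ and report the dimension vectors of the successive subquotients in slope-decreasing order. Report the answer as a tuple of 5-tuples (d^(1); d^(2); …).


Barcode: M ≅ I[1,5], I[2,5], I[4,4], I[4,5]. HN layers by μ_θ (4 steps, strictly decreasing):
  μ^(1)=7; μ^(2)=3; μ^(3)=-3; μ^(4)=-9

((0, 0, 0, 0, 3); (1, 1, 1, 1, 0); (0, 0, 1, 1, 0); (0, 1, 0, 2, 0))


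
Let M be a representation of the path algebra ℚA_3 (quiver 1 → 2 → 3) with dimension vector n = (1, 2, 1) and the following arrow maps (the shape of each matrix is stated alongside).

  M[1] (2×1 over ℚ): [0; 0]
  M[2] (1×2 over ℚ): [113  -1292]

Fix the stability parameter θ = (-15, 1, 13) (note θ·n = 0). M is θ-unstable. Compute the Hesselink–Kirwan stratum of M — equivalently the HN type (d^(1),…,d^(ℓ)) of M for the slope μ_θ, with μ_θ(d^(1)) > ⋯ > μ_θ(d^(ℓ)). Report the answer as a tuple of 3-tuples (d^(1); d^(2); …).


Barcode: M ≅ I[1,1], I[2,2], I[2,3]. HN layers by μ_θ (3 steps, strictly decreasing):
  μ^(1)=13; μ^(2)=1; μ^(3)=-15

((0, 0, 1); (0, 2, 0); (1, 0, 0))


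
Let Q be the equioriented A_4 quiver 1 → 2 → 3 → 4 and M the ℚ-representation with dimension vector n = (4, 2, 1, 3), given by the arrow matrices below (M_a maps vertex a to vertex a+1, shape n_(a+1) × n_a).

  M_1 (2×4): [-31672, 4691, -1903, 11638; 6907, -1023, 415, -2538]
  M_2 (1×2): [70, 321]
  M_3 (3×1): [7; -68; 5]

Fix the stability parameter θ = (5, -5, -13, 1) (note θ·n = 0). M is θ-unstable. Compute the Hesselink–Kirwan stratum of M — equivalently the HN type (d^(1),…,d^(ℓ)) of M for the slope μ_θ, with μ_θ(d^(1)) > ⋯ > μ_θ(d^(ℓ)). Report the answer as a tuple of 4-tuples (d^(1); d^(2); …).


Interval decomposition of M: I[1,1]^2, I[1,2], I[1,4], I[4,4]^2.
HN type (ℓ=4): μ^(1)=5; μ^(2)=1; μ^(3)=0; μ^(4)=-13/3

((2, 0, 0, 0); (0, 0, 0, 3); (1, 1, 0, 0); (1, 1, 1, 0))


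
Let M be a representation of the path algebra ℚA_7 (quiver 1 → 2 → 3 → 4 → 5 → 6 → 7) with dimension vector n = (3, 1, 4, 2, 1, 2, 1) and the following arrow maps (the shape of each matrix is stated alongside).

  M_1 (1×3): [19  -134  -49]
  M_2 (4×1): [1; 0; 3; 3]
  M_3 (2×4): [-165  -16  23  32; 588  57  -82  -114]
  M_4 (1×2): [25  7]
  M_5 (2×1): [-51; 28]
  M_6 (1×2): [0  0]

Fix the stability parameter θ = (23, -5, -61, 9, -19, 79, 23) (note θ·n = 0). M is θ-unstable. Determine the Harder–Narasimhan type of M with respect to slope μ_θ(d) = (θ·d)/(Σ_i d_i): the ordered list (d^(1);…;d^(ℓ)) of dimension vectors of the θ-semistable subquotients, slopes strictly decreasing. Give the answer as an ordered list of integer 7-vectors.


Barcode: M ≅ I[1,1]^2, I[1,3], I[3,3], I[3,4], I[3,6], I[6,6], I[7,7]. HN layers by μ_θ (6 steps, strictly decreasing):
  μ^(1)=79; μ^(2)=23; μ^(3)=9; μ^(4)=-5; μ^(5)=-43/3; μ^(6)=-61

((0, 0, 0, 0, 0, 2, 0); (2, 0, 0, 0, 0, 0, 1); (0, 0, 0, 1, 0, 0, 0); (0, 0, 0, 1, 1, 0, 0); (1, 1, 1, 0, 0, 0, 0); (0, 0, 3, 0, 0, 0, 0))


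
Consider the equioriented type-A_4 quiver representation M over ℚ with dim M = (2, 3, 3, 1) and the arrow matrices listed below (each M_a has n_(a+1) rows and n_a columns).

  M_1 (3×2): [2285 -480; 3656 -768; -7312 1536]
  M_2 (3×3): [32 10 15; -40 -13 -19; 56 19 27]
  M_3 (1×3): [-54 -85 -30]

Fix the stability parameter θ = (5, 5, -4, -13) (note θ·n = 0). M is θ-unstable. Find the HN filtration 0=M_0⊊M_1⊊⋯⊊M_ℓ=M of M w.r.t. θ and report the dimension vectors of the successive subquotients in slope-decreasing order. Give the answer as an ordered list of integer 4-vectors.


Via rank(M_{q-1}∘⋯∘M_p): M ≅ I[1,1], I[1,2], I[2,3], I[2,4], I[3,3].
μ_θ-semistable layers: μ^(1)=5; μ^(2)=1/2; μ^(3)=-4

((2, 1, 0, 0); (0, 1, 1, 0); (0, 1, 2, 1))


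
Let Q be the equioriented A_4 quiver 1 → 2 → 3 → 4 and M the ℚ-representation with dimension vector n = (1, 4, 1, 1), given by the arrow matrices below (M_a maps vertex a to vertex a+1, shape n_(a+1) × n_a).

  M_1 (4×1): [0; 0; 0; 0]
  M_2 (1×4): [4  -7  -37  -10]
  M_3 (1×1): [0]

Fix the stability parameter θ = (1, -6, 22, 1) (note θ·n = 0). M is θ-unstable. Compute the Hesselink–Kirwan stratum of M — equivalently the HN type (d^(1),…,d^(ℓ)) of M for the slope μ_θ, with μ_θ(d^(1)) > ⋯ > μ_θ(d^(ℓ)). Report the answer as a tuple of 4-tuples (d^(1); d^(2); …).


Barcode: M ≅ I[1,1], I[2,2]^3, I[2,3], I[4,4]. HN layers by μ_θ (3 steps, strictly decreasing):
  μ^(1)=22; μ^(2)=1; μ^(3)=-6

((0, 0, 1, 0); (1, 0, 0, 1); (0, 4, 0, 0))


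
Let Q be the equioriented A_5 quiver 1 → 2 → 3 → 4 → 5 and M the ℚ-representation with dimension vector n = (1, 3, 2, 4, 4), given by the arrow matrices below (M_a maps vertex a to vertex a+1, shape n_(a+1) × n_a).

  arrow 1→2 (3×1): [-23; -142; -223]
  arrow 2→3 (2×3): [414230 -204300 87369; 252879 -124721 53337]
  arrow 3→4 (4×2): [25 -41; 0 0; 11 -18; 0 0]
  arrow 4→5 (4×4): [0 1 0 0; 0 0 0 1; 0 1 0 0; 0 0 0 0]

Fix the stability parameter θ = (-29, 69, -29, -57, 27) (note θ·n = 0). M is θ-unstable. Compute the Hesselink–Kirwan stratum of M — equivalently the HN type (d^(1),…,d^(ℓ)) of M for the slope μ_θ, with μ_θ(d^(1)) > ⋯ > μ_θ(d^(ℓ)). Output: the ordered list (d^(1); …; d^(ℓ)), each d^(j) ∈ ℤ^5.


Via rank(M_{q-1}∘⋯∘M_p): M ≅ I[1,4], I[2,2], I[2,4], I[4,5]^2, I[5,5]^2.
μ_θ-semistable layers: μ^(1)=69; μ^(2)=27; μ^(3)=-17/3; μ^(4)=-29; μ^(5)=-57

((0, 1, 0, 0, 0); (0, 0, 0, 0, 4); (0, 2, 2, 2, 0); (1, 0, 0, 0, 0); (0, 0, 0, 2, 0))


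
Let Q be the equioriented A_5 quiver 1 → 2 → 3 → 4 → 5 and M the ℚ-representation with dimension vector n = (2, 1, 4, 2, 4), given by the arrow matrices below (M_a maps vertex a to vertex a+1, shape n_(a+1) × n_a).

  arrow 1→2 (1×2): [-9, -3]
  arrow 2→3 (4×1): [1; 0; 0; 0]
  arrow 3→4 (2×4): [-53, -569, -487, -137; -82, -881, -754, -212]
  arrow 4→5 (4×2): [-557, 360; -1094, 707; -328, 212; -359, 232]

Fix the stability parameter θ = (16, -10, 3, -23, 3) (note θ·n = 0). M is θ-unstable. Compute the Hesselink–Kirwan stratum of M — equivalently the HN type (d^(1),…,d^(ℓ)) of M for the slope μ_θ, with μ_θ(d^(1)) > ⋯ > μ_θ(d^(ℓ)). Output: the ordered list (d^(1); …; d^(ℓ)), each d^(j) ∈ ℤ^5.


Via rank(M_{q-1}∘⋯∘M_p): M ≅ I[1,1], I[1,5], I[3,3]^2, I[3,5], I[5,5]^2.
μ_θ-semistable layers: μ^(1)=16; μ^(2)=3; μ^(3)=-7/2; μ^(4)=-10

((1, 0, 0, 0, 0); (0, 0, 2, 0, 4); (1, 1, 1, 1, 0); (0, 0, 1, 1, 0))


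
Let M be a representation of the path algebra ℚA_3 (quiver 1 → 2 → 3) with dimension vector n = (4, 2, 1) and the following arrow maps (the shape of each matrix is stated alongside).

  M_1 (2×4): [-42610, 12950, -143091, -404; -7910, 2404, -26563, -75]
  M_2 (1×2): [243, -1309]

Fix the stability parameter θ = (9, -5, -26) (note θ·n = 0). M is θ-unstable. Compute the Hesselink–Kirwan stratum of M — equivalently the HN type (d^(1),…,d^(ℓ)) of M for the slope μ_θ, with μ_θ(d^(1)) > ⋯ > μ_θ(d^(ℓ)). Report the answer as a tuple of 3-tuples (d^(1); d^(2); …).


Barcode: M ≅ I[1,1]^2, I[1,2], I[1,3]. HN layers by μ_θ (3 steps, strictly decreasing):
  μ^(1)=9; μ^(2)=2; μ^(3)=-22/3

((2, 0, 0); (1, 1, 0); (1, 1, 1))


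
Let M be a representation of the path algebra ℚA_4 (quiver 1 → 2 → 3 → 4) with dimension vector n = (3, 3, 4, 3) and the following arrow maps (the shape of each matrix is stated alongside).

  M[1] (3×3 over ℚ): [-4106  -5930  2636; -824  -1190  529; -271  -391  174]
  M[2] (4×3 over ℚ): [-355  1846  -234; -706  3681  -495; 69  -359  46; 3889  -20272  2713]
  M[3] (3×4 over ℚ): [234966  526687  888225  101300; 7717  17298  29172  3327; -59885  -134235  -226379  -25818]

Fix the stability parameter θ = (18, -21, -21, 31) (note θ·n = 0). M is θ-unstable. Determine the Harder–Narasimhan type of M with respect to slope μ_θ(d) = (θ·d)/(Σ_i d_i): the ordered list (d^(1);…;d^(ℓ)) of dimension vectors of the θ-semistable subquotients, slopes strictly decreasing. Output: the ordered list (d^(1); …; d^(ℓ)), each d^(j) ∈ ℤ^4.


Interval decomposition of M: I[1,1], I[1,3], I[1,4], I[2,4], I[3,4].
HN type (ℓ=4): μ^(1)=31; μ^(2)=18; μ^(3)=-8; μ^(4)=-21

((0, 0, 0, 3); (1, 0, 0, 0); (2, 2, 2, 0); (0, 1, 2, 0))


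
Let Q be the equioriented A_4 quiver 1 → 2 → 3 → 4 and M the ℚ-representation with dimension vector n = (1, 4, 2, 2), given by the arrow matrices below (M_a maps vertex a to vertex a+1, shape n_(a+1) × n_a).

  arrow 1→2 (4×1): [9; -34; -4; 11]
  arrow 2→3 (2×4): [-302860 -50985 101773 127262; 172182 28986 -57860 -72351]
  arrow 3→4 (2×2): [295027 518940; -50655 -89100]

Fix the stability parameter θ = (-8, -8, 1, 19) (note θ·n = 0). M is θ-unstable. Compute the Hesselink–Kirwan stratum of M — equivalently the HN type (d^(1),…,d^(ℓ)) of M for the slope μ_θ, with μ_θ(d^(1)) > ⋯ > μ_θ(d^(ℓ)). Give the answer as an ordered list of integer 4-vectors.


Via rank(M_{q-1}∘⋯∘M_p): M ≅ I[1,3], I[2,2]^2, I[2,4], I[4,4].
μ_θ-semistable layers: μ^(1)=19; μ^(2)=1; μ^(3)=-8

((0, 0, 0, 2); (0, 0, 2, 0); (1, 4, 0, 0))


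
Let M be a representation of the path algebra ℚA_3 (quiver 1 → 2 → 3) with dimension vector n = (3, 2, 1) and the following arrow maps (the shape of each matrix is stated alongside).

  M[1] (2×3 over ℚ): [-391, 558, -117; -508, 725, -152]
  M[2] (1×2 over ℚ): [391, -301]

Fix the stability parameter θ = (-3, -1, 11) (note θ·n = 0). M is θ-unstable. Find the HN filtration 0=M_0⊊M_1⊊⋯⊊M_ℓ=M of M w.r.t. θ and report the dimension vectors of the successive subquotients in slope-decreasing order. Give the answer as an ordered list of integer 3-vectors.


Via rank(M_{q-1}∘⋯∘M_p): M ≅ I[1,1], I[1,2], I[1,3].
μ_θ-semistable layers: μ^(1)=11; μ^(2)=-1; μ^(3)=-3

((0, 0, 1); (0, 2, 0); (3, 0, 0))


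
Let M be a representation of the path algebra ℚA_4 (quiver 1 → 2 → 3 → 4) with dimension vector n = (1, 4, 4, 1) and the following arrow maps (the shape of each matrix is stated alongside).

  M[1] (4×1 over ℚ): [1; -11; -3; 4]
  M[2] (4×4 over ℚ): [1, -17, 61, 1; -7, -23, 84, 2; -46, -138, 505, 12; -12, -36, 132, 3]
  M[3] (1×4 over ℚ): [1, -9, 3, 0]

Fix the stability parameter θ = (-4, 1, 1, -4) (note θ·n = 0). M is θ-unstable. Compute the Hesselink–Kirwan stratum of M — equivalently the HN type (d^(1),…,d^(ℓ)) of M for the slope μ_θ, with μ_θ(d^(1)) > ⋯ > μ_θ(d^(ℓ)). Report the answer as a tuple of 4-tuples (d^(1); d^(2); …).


Barcode: M ≅ I[1,4], I[2,3]^3. HN layers by μ_θ (3 steps, strictly decreasing):
  μ^(1)=1; μ^(2)=-2/3; μ^(3)=-4

((0, 3, 3, 0); (0, 1, 1, 1); (1, 0, 0, 0))


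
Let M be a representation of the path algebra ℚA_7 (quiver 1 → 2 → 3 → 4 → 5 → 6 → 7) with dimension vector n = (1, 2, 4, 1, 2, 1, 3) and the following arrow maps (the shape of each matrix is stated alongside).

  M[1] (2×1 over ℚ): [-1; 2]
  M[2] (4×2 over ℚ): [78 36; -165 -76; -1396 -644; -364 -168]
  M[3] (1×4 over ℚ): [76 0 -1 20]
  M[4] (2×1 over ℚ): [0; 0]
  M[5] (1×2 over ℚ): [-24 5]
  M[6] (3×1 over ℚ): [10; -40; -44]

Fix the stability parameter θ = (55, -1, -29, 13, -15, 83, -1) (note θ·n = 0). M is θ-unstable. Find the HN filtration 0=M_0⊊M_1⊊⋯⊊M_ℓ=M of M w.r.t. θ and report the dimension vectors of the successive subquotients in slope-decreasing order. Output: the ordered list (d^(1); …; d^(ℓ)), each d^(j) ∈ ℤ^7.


Interval decomposition of M: I[1,4], I[2,3], I[3,3]^2, I[5,5], I[5,7], I[7,7]^2.
HN type (ℓ=6): μ^(1)=41; μ^(2)=13; μ^(3)=25/3; μ^(4)=-1; μ^(5)=-15; μ^(6)=-29

((0, 0, 0, 0, 0, 1, 1); (0, 0, 0, 1, 0, 0, 0); (1, 1, 1, 0, 0, 0, 0); (0, 0, 0, 0, 0, 0, 2); (0, 1, 1, 0, 2, 0, 0); (0, 0, 2, 0, 0, 0, 0))


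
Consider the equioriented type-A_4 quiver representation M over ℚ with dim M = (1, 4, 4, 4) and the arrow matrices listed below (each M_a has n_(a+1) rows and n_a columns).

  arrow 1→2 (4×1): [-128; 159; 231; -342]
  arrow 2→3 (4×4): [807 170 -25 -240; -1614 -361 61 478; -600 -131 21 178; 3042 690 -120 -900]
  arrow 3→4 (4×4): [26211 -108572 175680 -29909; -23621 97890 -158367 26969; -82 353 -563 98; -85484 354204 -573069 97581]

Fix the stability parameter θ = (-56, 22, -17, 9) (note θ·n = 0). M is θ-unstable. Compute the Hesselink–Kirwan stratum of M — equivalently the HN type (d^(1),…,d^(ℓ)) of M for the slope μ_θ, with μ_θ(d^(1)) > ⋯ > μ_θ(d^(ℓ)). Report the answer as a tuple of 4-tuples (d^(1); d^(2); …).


Via rank(M_{q-1}∘⋯∘M_p): M ≅ I[1,4], I[2,2]^2, I[2,4], I[3,4]^2.
μ_θ-semistable layers: μ^(1)=22; μ^(2)=9; μ^(3)=5/2; μ^(4)=-17; μ^(5)=-56

((0, 2, 0, 0); (0, 0, 0, 4); (0, 2, 2, 0); (0, 0, 2, 0); (1, 0, 0, 0))


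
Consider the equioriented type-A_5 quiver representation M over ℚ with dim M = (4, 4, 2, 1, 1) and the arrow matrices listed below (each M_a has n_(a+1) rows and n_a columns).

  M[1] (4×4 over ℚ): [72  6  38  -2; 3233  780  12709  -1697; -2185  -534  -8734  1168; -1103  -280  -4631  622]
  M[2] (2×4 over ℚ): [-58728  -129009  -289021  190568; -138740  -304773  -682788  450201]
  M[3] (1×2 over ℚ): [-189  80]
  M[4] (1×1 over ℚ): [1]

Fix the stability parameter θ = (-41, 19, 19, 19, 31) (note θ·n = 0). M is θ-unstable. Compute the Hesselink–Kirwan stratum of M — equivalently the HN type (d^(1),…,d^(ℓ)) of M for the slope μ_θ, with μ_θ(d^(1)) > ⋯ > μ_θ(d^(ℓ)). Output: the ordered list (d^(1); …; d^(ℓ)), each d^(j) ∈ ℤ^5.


Via rank(M_{q-1}∘⋯∘M_p): M ≅ I[1,2]^2, I[1,3], I[1,5].
μ_θ-semistable layers: μ^(1)=31; μ^(2)=19; μ^(3)=-41

((0, 0, 0, 0, 1); (0, 4, 2, 1, 0); (4, 0, 0, 0, 0))


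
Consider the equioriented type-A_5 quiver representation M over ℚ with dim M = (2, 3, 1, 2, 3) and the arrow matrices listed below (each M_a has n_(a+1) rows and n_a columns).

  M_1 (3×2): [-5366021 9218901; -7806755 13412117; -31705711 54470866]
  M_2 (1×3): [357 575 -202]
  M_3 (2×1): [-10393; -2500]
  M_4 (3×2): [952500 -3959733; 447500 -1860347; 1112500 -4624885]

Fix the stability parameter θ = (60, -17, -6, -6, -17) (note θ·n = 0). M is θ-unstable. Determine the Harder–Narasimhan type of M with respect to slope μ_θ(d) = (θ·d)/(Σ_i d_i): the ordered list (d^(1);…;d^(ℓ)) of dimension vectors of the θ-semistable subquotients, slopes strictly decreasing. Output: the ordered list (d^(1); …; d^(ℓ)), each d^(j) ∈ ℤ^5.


Barcode: M ≅ I[1,2]^2, I[2,4], I[4,5], I[5,5]^2. HN layers by μ_θ (4 steps, strictly decreasing):
  μ^(1)=43/2; μ^(2)=-6; μ^(3)=-23/2; μ^(4)=-17

((2, 2, 0, 0, 0); (0, 0, 1, 1, 0); (0, 0, 0, 1, 1); (0, 1, 0, 0, 2))


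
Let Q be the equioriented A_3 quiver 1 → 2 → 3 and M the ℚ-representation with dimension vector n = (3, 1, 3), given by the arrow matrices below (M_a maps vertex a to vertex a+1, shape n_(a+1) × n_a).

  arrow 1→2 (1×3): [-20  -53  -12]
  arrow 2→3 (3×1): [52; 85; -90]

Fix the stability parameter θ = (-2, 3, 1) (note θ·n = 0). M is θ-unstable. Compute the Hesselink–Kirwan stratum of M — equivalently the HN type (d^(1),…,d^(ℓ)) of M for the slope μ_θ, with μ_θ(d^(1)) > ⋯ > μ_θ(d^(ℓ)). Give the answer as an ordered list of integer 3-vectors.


Interval decomposition of M: I[1,1]^2, I[1,3], I[3,3]^2.
HN type (ℓ=3): μ^(1)=2; μ^(2)=1; μ^(3)=-2

((0, 1, 1); (0, 0, 2); (3, 0, 0))


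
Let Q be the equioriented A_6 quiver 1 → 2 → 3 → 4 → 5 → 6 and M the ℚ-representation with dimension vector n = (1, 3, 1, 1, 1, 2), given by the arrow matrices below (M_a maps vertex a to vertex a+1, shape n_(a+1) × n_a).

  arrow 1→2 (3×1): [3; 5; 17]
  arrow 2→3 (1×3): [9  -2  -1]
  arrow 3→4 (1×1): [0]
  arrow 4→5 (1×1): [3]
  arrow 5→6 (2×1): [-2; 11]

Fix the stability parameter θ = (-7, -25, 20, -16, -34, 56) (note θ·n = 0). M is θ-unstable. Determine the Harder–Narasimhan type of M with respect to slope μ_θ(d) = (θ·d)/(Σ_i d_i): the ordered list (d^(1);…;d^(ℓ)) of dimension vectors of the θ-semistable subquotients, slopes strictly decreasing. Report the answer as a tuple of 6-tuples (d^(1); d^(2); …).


Barcode: M ≅ I[1,2], I[2,2], I[2,3], I[4,6], I[6,6]. HN layers by μ_θ (4 steps, strictly decreasing):
  μ^(1)=56; μ^(2)=20; μ^(3)=-16; μ^(4)=-25

((0, 0, 0, 0, 0, 2); (0, 0, 1, 0, 0, 0); (1, 1, 0, 0, 0, 0); (0, 2, 0, 1, 1, 0))


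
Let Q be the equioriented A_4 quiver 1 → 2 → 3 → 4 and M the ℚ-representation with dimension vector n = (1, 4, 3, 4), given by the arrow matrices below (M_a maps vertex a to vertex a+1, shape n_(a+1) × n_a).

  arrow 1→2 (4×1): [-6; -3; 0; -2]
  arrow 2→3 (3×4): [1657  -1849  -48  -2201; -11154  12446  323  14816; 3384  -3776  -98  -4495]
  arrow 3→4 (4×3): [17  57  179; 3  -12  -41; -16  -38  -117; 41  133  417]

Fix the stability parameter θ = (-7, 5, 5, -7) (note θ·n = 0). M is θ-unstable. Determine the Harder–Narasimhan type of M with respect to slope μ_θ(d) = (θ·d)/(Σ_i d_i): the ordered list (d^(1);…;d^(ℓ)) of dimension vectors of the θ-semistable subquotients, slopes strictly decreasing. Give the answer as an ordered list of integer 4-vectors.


Barcode: M ≅ I[1,4], I[2,2], I[2,4]^2, I[4,4]. HN layers by μ_θ (3 steps, strictly decreasing):
  μ^(1)=5; μ^(2)=1; μ^(3)=-7

((0, 1, 0, 0); (0, 3, 3, 3); (1, 0, 0, 1))


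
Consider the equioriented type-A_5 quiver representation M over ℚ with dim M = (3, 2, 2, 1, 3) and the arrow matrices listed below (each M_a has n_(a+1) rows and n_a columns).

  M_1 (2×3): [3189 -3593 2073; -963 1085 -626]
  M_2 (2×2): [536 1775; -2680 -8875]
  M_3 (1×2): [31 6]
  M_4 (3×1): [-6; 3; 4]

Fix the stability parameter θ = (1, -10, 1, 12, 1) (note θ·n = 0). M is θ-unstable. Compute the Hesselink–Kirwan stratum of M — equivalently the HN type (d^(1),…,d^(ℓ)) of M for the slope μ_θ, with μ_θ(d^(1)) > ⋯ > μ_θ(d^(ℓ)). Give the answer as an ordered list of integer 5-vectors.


Barcode: M ≅ I[1,1], I[1,2], I[1,5], I[3,3], I[5,5]^2. HN layers by μ_θ (3 steps, strictly decreasing):
  μ^(1)=13/2; μ^(2)=1; μ^(3)=-9/2

((0, 0, 0, 1, 1); (1, 0, 2, 0, 2); (2, 2, 0, 0, 0))


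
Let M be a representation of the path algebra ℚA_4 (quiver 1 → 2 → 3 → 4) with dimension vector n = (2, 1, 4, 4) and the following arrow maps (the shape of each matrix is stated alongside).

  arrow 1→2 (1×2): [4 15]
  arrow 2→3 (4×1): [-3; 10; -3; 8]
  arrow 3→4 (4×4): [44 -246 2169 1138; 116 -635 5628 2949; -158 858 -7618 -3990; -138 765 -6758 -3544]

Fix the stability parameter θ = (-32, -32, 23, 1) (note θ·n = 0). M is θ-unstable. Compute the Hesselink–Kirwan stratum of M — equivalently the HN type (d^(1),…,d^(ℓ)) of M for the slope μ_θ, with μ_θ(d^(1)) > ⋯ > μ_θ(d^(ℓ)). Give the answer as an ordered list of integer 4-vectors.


Interval decomposition of M: I[1,1], I[1,4], I[3,4]^3.
HN type (ℓ=2): μ^(1)=12; μ^(2)=-32

((0, 0, 4, 4); (2, 1, 0, 0))


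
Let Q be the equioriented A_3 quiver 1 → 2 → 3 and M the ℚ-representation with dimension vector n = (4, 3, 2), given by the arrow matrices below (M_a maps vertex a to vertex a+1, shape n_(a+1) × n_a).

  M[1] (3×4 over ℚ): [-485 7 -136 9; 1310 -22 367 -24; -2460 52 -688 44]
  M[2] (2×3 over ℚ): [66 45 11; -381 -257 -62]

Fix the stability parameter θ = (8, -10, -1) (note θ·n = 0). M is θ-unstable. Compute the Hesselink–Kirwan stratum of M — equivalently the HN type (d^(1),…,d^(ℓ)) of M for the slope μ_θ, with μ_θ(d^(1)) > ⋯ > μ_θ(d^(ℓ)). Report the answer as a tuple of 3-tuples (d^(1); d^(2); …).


Interval decomposition of M: I[1,1]^2, I[1,3]^2, I[2,2].
HN type (ℓ=3): μ^(1)=8; μ^(2)=-1; μ^(3)=-10

((2, 0, 0); (2, 2, 2); (0, 1, 0))


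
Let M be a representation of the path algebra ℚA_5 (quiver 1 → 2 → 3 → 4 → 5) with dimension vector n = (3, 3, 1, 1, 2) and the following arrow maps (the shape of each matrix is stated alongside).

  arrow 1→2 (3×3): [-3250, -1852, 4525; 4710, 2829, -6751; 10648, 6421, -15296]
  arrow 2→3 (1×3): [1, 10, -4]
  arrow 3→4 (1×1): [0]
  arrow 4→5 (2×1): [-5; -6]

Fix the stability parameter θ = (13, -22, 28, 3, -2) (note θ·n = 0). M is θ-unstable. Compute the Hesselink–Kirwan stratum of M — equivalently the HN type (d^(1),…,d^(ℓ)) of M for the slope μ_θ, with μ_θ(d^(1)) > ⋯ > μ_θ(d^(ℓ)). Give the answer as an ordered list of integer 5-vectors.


Via rank(M_{q-1}∘⋯∘M_p): M ≅ I[1,2]^2, I[1,3], I[4,5], I[5,5].
μ_θ-semistable layers: μ^(1)=28; μ^(2)=1/2; μ^(3)=-2; μ^(4)=-9/2

((0, 0, 1, 0, 0); (0, 0, 0, 1, 1); (0, 0, 0, 0, 1); (3, 3, 0, 0, 0))


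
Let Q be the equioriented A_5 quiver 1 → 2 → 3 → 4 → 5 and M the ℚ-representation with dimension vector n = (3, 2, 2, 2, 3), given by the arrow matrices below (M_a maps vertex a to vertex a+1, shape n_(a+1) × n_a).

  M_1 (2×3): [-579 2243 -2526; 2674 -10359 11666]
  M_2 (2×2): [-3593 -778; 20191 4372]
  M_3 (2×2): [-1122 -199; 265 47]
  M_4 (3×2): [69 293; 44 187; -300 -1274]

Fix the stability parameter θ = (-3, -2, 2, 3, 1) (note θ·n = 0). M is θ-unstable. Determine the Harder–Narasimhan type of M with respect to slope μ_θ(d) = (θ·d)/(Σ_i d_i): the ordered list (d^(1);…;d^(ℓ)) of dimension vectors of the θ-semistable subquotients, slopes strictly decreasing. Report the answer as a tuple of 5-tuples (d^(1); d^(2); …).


Via rank(M_{q-1}∘⋯∘M_p): M ≅ I[1,1], I[1,5]^2, I[5,5].
μ_θ-semistable layers: μ^(1)=2; μ^(2)=1; μ^(3)=-2; μ^(4)=-3

((0, 0, 2, 2, 2); (0, 0, 0, 0, 1); (0, 2, 0, 0, 0); (3, 0, 0, 0, 0))


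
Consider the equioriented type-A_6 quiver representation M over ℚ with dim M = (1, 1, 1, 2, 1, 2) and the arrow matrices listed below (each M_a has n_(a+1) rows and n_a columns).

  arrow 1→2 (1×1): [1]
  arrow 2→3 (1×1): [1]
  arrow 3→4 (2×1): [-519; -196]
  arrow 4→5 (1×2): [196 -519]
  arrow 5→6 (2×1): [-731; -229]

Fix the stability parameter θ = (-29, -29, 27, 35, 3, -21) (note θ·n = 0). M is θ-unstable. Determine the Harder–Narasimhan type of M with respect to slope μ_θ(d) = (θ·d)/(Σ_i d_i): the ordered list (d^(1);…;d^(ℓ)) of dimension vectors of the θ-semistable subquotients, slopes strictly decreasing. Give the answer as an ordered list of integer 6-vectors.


Barcode: M ≅ I[1,4], I[4,6], I[6,6]. HN layers by μ_θ (5 steps, strictly decreasing):
  μ^(1)=35; μ^(2)=27; μ^(3)=17/3; μ^(4)=-21; μ^(5)=-29

((0, 0, 0, 1, 0, 0); (0, 0, 1, 0, 0, 0); (0, 0, 0, 1, 1, 1); (0, 0, 0, 0, 0, 1); (1, 1, 0, 0, 0, 0))


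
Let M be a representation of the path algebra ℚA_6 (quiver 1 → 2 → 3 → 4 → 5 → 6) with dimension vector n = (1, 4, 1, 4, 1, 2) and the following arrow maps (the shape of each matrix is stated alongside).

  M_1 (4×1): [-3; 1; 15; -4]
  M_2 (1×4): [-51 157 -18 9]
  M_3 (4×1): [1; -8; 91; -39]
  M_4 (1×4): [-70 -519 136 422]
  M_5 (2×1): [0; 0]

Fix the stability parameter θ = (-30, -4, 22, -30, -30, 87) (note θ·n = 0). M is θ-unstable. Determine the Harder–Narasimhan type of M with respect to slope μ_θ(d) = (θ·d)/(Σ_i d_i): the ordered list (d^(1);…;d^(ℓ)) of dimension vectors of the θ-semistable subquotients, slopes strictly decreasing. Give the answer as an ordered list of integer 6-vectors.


Barcode: M ≅ I[1,4], I[2,2]^3, I[4,4]^2, I[4,5], I[6,6]^2. HN layers by μ_θ (3 steps, strictly decreasing):
  μ^(1)=87; μ^(2)=-4; μ^(3)=-30

((0, 0, 0, 0, 0, 2); (0, 4, 1, 1, 0, 0); (1, 0, 0, 3, 1, 0))


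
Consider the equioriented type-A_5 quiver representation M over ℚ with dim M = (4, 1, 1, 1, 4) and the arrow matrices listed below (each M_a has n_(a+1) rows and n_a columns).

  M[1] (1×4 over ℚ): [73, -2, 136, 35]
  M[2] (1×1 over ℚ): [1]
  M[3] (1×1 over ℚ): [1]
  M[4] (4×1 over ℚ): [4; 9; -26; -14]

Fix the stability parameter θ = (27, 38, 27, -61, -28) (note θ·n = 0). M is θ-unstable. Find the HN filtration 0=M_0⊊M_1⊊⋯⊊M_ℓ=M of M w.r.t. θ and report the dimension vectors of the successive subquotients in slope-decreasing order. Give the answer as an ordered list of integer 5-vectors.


Interval decomposition of M: I[1,1]^3, I[1,5], I[5,5]^3.
HN type (ℓ=3): μ^(1)=27; μ^(2)=3/5; μ^(3)=-28

((3, 0, 0, 0, 0); (1, 1, 1, 1, 1); (0, 0, 0, 0, 3))


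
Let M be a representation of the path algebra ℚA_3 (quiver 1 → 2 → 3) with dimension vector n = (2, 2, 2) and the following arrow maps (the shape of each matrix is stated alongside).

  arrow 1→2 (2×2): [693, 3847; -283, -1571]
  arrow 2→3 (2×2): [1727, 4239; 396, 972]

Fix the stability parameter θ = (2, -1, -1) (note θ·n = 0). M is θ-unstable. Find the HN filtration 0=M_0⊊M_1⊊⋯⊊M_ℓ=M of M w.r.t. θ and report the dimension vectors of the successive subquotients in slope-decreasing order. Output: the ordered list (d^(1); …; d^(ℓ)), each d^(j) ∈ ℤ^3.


Interval decomposition of M: I[1,2], I[1,3], I[3,3].
HN type (ℓ=3): μ^(1)=1/2; μ^(2)=0; μ^(3)=-1

((1, 1, 0); (1, 1, 1); (0, 0, 1))


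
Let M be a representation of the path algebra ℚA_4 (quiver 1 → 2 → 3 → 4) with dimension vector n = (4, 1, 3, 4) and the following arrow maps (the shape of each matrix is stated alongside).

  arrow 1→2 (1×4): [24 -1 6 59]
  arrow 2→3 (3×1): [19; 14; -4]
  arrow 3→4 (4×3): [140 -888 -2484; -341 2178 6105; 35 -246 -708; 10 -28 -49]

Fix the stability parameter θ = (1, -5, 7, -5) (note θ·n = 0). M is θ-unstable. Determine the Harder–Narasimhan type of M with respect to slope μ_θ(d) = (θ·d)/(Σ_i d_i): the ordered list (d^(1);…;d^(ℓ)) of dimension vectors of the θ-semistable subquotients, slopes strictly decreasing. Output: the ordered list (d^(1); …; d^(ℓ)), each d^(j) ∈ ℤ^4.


Via rank(M_{q-1}∘⋯∘M_p): M ≅ I[1,1]^3, I[1,4], I[3,3], I[3,4], I[4,4]^2.
μ_θ-semistable layers: μ^(1)=7; μ^(2)=1; μ^(3)=-2; μ^(4)=-5

((0, 0, 1, 0); (3, 0, 2, 2); (1, 1, 0, 0); (0, 0, 0, 2))


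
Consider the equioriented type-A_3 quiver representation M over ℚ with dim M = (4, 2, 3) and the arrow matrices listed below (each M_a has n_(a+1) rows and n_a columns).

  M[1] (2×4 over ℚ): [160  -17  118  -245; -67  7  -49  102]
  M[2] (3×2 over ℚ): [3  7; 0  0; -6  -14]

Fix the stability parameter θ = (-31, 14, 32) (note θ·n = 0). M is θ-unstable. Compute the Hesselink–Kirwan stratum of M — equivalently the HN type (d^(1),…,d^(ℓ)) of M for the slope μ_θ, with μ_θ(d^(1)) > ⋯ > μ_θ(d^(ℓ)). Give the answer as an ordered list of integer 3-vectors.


Barcode: M ≅ I[1,1]^2, I[1,2], I[1,3], I[3,3]^2. HN layers by μ_θ (3 steps, strictly decreasing):
  μ^(1)=32; μ^(2)=14; μ^(3)=-31

((0, 0, 3); (0, 2, 0); (4, 0, 0))


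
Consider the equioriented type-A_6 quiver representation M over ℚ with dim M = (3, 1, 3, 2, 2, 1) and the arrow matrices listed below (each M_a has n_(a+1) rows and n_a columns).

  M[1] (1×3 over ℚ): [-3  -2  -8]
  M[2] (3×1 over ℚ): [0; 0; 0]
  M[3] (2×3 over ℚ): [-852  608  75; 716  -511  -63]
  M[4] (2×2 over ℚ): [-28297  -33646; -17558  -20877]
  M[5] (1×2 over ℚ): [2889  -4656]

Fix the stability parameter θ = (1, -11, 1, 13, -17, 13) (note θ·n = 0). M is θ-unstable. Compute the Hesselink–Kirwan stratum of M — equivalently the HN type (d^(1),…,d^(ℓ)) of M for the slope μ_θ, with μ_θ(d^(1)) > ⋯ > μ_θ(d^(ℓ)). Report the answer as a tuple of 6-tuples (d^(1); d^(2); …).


Via rank(M_{q-1}∘⋯∘M_p): M ≅ I[1,1]^2, I[1,2], I[3,3], I[3,5], I[3,6].
μ_θ-semistable layers: μ^(1)=13; μ^(2)=1; μ^(3)=-1; μ^(4)=-5

((0, 0, 0, 0, 0, 1); (2, 0, 1, 0, 0, 0); (0, 0, 2, 2, 2, 0); (1, 1, 0, 0, 0, 0))


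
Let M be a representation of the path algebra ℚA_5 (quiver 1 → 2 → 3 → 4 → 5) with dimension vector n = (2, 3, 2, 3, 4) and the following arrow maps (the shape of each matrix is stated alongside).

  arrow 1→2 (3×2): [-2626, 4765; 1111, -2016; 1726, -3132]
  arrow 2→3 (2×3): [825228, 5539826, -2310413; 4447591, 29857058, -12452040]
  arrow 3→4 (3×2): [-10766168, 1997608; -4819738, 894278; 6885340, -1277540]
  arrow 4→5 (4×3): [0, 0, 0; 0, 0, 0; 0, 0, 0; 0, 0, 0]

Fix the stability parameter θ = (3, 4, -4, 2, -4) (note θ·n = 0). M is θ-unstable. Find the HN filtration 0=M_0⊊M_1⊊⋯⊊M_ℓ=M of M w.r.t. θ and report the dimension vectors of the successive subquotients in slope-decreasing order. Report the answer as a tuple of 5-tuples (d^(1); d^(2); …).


Interval decomposition of M: I[1,2], I[1,4], I[2,3], I[4,4]^2, I[5,5]^4.
HN type (ℓ=6): μ^(1)=4; μ^(2)=3; μ^(3)=2; μ^(4)=1; μ^(5)=0; μ^(6)=-4

((0, 1, 0, 0, 0); (1, 0, 0, 0, 0); (0, 0, 0, 3, 0); (1, 1, 1, 0, 0); (0, 1, 1, 0, 0); (0, 0, 0, 0, 4))


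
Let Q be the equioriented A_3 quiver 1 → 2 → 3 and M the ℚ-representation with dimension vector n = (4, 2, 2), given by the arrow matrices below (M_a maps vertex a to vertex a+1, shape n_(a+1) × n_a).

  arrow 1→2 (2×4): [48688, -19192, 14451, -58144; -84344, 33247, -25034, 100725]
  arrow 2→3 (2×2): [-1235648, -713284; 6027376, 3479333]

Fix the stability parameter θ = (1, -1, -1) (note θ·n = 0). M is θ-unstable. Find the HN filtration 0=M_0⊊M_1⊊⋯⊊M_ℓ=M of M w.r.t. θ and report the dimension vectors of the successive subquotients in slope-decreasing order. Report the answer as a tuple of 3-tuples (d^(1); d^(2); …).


Barcode: M ≅ I[1,1]^2, I[1,2], I[1,3], I[3,3]. HN layers by μ_θ (4 steps, strictly decreasing):
  μ^(1)=1; μ^(2)=0; μ^(3)=-1/3; μ^(4)=-1

((2, 0, 0); (1, 1, 0); (1, 1, 1); (0, 0, 1))


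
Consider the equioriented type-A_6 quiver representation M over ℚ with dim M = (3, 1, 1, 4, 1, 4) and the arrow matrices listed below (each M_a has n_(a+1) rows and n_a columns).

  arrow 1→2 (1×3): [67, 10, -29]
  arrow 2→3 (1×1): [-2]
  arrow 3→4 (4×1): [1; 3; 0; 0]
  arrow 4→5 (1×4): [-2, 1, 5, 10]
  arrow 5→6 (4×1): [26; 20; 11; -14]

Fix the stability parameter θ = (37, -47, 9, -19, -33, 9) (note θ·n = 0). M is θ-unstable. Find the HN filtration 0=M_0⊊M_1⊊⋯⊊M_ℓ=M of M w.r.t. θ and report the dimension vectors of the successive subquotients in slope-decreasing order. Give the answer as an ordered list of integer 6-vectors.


Barcode: M ≅ I[1,1]^2, I[1,6], I[4,4]^3, I[6,6]^3. HN layers by μ_θ (4 steps, strictly decreasing):
  μ^(1)=37; μ^(2)=9; μ^(3)=-53/5; μ^(4)=-19

((2, 0, 0, 0, 0, 0); (0, 0, 0, 0, 0, 4); (1, 1, 1, 1, 1, 0); (0, 0, 0, 3, 0, 0))


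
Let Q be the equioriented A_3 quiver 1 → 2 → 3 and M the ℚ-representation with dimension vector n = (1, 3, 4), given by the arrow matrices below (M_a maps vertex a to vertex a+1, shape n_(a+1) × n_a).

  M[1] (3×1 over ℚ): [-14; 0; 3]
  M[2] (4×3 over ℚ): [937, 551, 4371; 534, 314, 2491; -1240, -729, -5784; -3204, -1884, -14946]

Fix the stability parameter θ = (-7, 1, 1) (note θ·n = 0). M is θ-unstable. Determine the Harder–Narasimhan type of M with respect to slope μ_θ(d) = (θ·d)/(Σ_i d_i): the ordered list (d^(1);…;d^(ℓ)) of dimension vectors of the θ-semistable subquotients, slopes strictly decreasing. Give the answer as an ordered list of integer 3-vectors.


Interval decomposition of M: I[1,3], I[2,3]^2, I[3,3].
HN type (ℓ=2): μ^(1)=1; μ^(2)=-7

((0, 3, 4); (1, 0, 0))


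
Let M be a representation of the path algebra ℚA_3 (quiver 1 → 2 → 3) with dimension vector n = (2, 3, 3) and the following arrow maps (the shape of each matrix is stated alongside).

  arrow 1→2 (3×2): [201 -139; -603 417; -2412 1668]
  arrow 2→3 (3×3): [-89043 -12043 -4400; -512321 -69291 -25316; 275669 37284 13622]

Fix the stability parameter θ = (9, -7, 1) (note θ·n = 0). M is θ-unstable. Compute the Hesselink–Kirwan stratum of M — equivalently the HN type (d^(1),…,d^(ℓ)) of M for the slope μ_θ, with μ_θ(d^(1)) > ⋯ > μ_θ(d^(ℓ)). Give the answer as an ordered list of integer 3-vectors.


Barcode: M ≅ I[1,1], I[1,3], I[2,2], I[2,3], I[3,3]. HN layers by μ_θ (3 steps, strictly decreasing):
  μ^(1)=9; μ^(2)=1; μ^(3)=-7

((1, 0, 0); (1, 1, 3); (0, 2, 0))
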